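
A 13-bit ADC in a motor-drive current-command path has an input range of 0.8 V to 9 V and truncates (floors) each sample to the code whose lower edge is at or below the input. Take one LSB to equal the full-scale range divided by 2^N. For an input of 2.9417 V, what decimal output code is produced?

The full-scale span is 9 − (0.8) = 8.2 V. LSB = 8.2 V / 2^13 ≈ 1.001 mV.
V_in − V_min = 2.9417 − (0.8) = 2.1417 V.
Divide by LSB: 2.1417 × 8192/8.2 = 2139.6105.
Truncating gives code 2139.

2139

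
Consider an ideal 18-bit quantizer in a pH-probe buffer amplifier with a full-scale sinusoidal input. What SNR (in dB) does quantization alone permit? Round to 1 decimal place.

For an ideal N-bit converter with full-scale sine input, SNR = 6.02 N + 1.76 dB. SNR = 6.02 × 18 + 1.76 = 108.36 + 1.76 = 110.12 dB.

110.1 dB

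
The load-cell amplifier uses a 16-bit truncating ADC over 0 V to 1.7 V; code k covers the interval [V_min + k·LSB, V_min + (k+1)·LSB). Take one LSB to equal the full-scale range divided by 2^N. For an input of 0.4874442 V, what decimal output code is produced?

18791

V_FS = 1.7 V. LSB = 1.7 V / 2^16 ≈ 25.94 µV.
(V_in − V_min) × 2^16/range = (0.4874442 − (0)) × 65536/1.7 = 18791.261.
Floor → code = 18791.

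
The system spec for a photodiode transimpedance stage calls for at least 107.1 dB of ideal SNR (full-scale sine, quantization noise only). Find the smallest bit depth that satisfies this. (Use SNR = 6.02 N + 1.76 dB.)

18 bits

N ≥ (107.1 − 1.76)/6.02 = 17.498 → N_min = 18.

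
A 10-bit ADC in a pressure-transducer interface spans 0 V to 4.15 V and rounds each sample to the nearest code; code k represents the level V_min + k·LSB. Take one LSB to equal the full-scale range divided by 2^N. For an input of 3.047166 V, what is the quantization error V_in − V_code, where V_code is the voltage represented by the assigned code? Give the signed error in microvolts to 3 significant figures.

−490 µV

Span = 4.15 V. LSB = 4.15 V / 2^10 ≈ 4.053 mV.
Position in LSBs: (3.047166 − (0)) × 1024/4.15 = 751.8790; rounding gives k = 752.
V_code = 0 + (752/1024) × 4.15 = 3.047656250 V.
e = 3.047166 − (3.047656250) = −490 µV.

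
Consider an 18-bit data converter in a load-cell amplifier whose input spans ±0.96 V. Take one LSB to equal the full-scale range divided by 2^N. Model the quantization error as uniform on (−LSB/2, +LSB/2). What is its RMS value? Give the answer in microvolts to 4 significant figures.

2.114 µV

Full-scale range = 0.96 V − (-0.96 V) = 1.92 V.
LSB = 1.92 V / 2^18 = 7.32422 µV.
V_rms = LSB/√12 = 7.32422 µV / √12 = 2.114 µV.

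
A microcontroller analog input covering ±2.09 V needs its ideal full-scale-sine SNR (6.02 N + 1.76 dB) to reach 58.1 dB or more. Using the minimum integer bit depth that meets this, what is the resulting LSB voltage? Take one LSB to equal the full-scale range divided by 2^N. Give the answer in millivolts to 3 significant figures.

Span: 2.09 V − (-2.09 V) = 4.18 V.
Required N = ⌈(58.1 − 1.76)/6.02⌉ = ⌈9.359⌉ = 10.
One LSB is 4.18 V / 1024 = 4.08 mV.

4.08 mV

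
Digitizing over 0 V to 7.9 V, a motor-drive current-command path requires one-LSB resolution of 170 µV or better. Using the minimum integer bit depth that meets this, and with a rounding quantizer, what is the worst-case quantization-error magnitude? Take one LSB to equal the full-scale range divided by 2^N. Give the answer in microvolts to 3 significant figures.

V_FS = 7.9 V.
Need 2^N ≥ 7.9 V / 170 µV = 46470 → N_min = 16.
One LSB is 7.9 V / 65536 = 120.54 µV.
Half an LSB is 60.3 µV.

60.3 µV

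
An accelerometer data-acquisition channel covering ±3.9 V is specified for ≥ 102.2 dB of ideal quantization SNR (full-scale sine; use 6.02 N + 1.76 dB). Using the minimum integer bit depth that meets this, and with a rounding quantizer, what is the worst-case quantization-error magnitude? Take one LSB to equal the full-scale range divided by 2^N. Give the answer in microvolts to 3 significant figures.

29.8 µV

The full-scale span is 3.9 − (-3.9) = 7.8 V.
6.02 N + 1.76 ≥ 102.2 gives N ≥ 16.684, so the minimum integer is 17.
LSB = 7.8 V ÷ 2^17 = 7.8/131072 V = 59.509 µV.
Max error for round-to-nearest is LSB/2 = 29.8 µV.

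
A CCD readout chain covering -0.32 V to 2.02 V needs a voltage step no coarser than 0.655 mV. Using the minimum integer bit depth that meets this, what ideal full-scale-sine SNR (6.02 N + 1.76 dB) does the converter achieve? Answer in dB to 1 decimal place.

74.0 dB

Full-scale range = 2.02 V − (-0.32 V) = 2.34 V.
Required number of levels: 2.34/0.655 mV = 3572.5; smallest N with 2^N ≥ that is 12.
Ideal SNR at N = 12: 6.02·12 + 1.76 = 74.0 dB.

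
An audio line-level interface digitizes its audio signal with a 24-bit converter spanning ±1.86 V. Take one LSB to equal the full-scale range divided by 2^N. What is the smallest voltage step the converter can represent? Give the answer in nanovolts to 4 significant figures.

221.7 nV

Range = 1.86 − (-1.86) = 3.72 V.
Number of codes = 2^24 = 16777216.
LSB = 3.72 V / 2^24 = 221.7 nV.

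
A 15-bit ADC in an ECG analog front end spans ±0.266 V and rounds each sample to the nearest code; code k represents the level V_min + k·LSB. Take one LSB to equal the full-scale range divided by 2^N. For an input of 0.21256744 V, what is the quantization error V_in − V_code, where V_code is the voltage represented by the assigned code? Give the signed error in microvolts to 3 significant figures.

−2.02 µV

Range = 0.266 − (-0.266) = 0.532 V. LSB = 0.532 V / 2^15 ≈ 16.24 µV.
Position in LSBs: (0.21256744 − (-0.266)) × 32768/0.532 = 29476.8757; rounding gives k = 29477.
Reconstructed level: -0.266 + 29477 × 0.532/32768 V = 0.21256945801 V.
e = 0.21256744 − (0.21256945801) = −2.02 µV.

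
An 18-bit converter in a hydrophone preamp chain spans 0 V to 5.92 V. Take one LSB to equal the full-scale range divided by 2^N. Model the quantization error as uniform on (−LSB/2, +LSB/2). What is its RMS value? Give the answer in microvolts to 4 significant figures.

Span = 5.92 V.
Step size = 5.92/262144 V = 22.5830 µV.
V_rms = LSB/√12 = 22.5830 µV / √12 = 6.519 µV.

6.519 µV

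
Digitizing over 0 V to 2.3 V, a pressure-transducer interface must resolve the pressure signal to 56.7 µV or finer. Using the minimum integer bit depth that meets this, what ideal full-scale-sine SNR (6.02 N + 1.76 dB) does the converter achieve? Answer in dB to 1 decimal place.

Span = 2.3 V.
Levels needed ≥ 2.3/56.7 µV = 40560. 2^16 = 65536 suffices, so N_min = 16.
6.02(16) + 1.76 = 98.08 dB.

98.1 dB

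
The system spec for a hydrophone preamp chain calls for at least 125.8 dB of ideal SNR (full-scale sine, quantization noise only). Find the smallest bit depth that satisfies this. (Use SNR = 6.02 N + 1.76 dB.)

21 bits

Solving 6.02 N ≥ 125.8 − 1.76: N ≥ 20.605. Round up → N = 21.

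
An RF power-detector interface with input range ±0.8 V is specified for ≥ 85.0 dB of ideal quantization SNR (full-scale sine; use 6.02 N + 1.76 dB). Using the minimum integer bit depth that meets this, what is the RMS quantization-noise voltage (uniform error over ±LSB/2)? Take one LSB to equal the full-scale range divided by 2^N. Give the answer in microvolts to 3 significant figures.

28.2 µV

Range = 0.8 − (-0.8) = 1.6 V.
6.02 N + 1.76 ≥ 85.0 gives N ≥ 13.827, so the minimum integer is 14.
LSB = 1.6 V / 2^14 = 97.656 µV.
σ_q = LSB/√12 = 97.656 µV/3.4641 = 28.2 µV.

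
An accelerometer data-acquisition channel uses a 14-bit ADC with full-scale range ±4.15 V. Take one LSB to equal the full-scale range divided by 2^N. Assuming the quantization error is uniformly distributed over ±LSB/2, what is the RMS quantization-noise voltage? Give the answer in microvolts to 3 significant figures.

146 µV

Range = 4.15 − (-4.15) = 8.3 V.
LSB = 8.3 V / 2^14 = 0.50659 mV.
For a uniform distribution on [−LSB/2, +LSB/2], V_rms = LSB/√12 = 0.50659 mV/3.4641 = 146 µV.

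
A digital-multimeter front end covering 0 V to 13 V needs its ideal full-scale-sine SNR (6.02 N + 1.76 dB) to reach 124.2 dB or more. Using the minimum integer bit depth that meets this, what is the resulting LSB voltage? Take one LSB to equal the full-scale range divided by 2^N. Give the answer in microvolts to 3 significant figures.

Full-scale range = 13 V.
6.02 N + 1.76 ≥ 124.2 gives N ≥ 20.339, so the minimum integer is 21.
LSB = 13 V ÷ 2^21 = 13/2097152 V = 6.20 µV.

6.20 µV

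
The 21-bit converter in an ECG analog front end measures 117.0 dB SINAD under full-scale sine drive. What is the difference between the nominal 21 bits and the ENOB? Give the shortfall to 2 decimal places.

1.86 bits

ENOB = (SINAD − 1.76)/6.02 = (117.0 − 1.76)/6.02 = 19.1429 bits.
21 − 19.1429 = 1.86 bits below nominal.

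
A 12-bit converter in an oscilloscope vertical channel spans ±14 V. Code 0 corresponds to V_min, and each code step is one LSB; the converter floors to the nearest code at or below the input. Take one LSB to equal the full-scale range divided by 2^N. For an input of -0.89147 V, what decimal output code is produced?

1917

Span: 14 V − (-14 V) = 28 V. LSB = 28 V / 2^12 ≈ 6.836 mV.
V_in − V_min = -0.89147 − (-14) = 13.10853 V.
Divide by LSB: 13.10853 × 4096/28 = 1917.5907.
Truncating gives code 1917.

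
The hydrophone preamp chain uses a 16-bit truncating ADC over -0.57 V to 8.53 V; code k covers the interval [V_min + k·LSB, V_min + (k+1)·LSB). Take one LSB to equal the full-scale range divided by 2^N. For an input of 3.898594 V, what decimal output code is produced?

32181

The full-scale span is 8.53 − (-0.57) = 9.1 V. LSB = 9.1 V / 2^16 ≈ 138.9 µV.
code = ⌊(V_in − V_min)/LSB⌋ = ⌊(V_in − V_min) × 2^16 / range⌋
     = ⌊(3.898594 − (-0.57)) × 65536 / 9.1⌋ = ⌊4.468594 × 65536/9.1⌋
     = ⌊32181.734⌋ = 32181.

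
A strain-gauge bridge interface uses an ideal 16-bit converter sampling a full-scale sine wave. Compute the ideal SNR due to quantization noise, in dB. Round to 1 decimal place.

For an ideal N-bit converter with full-scale sine input, SNR = 6.02 N + 1.76 dB. SNR = 6.02 × 16 + 1.76 = 96.32 + 1.76 = 98.08 dB.

98.1 dB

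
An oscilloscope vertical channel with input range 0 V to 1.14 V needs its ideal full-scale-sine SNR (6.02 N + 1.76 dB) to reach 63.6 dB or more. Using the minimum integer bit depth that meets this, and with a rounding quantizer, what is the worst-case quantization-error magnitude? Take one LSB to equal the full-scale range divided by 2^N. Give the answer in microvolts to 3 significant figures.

V_FS = 1.14 V.
Required N = ⌈(63.6 − 1.76)/6.02⌉ = ⌈10.272⌉ = 11.
LSB = 1.14 V ÷ 2^11 = 1.14/2048 V = 0.55664 mV.
Max error for round-to-nearest is LSB/2 = 278 µV.

278 µV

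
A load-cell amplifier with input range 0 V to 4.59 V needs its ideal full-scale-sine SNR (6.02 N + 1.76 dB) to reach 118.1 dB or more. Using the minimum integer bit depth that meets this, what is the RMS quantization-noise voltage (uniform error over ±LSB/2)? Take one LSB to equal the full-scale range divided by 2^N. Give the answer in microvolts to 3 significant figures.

1.26 µV

V_FS = 4.59 V.
N ≥ (118.1 − 1.76)/6.02 = 19.326 → N_min = 20.
LSB = 4.59 V / 2^20 = 4.3774 µV.
RMS noise = LSB/√12 = 1.26 µV.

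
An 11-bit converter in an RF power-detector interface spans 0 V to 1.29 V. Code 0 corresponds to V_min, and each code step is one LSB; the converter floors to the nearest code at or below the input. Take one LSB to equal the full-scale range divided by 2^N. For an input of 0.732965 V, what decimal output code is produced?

1163

Span = 1.29 V. LSB = 1.29 V / 2^11 ≈ 0.6299 mV.
V_in − V_min = 0.732965 − (0) = 0.732965 V.
Divide by LSB: 0.732965 × 2048/1.29 = 1163.6530.
Truncating gives code 1163.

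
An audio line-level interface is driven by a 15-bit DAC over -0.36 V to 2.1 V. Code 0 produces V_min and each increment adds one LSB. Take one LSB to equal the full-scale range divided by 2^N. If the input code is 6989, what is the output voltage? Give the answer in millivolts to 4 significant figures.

Span: 2.1 V − (-0.36 V) = 2.46 V. LSB = 2.46 V / 2^15.
V_out = V_min + code × LSB = -0.36 V + 6989 × 2.46 V / 32768
      = -0.36 V + 0.524687 V = 0.164687 V.

164.7 mV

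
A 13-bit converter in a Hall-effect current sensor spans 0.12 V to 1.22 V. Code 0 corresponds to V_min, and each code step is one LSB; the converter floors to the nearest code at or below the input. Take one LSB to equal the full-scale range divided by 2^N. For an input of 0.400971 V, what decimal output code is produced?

Range = 1.22 − (0.12) = 1.1 V. LSB = 1.1 V / 2^13 ≈ 134.3 µV.
V_in − V_min = 0.400971 − (0.12) = 0.280971 V.
Divide by LSB: 0.280971 × 8192/1.1 = 2092.4677.
Truncating gives code 2092.

2092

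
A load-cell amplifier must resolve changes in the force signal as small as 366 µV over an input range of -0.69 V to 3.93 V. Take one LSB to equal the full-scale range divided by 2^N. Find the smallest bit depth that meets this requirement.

14 bits

Range = 3.93 − (-0.69) = 4.62 V.
4.62 V / 366 µV = 12620. Since 2^13 = 8192 and 2^14 = 16384, N = 14.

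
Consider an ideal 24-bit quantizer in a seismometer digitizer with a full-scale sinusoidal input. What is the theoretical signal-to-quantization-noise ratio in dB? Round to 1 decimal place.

6.02(24) + 1.76 = 144.48 + 1.76 = 146.24 dB.

146.2 dB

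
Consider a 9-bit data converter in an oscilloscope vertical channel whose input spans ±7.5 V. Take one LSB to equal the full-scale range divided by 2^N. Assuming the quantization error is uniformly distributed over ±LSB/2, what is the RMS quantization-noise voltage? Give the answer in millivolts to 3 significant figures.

8.46 mV

The full-scale span is 7.5 − (-7.5) = 15 V.
One LSB is 15 V / 512 = 29.297 mV.
σ_q = LSB/√12 = 29.297 mV/3.4641 = 8.46 mV.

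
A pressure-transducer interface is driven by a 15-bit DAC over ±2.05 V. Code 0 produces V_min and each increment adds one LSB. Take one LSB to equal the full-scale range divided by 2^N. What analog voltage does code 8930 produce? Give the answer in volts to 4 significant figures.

-0.9327 V

Range = 2.05 − (-2.05) = 4.1 V. LSB = 4.1 V / 2^15.
V_out = V_min + code × LSB = -2.05 V + 8930 × 4.1 V / 32768
      = -2.05 V + 1.11734 V = -0.932660 V.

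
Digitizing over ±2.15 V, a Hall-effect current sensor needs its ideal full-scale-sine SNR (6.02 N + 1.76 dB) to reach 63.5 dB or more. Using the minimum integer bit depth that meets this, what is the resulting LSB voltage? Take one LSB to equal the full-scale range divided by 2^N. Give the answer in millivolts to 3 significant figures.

2.10 mV

Span: 2.15 V − (-2.15 V) = 4.3 V.
6.02 N + 1.76 ≥ 63.5 gives N ≥ 10.256, so the minimum integer is 11.
Step size = 4.3/2048 V = 2.10 mV.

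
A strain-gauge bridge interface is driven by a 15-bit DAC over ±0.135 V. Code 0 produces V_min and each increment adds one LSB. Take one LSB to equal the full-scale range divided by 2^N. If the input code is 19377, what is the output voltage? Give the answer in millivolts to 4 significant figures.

Range = 0.135 − (-0.135) = 0.27 V. LSB = 0.27 V / 2^15.
V_out = -0.135 + 19377 × (0.27/32768) V
      = -0.135 V + 0.159662 V = 0.0246616 V.

24.66 mV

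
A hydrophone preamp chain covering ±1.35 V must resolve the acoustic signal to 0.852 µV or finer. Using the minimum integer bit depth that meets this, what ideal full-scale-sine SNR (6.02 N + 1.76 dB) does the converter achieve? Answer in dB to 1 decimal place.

The full-scale span is 1.35 − (-1.35) = 2.7 V.
Need 2^N ≥ 2.7 V / 0.852 µV = 3.169e6 → N_min = 22.
SNR = 6.02 × 22 + 1.76 = 134.20 dB.

134.2 dB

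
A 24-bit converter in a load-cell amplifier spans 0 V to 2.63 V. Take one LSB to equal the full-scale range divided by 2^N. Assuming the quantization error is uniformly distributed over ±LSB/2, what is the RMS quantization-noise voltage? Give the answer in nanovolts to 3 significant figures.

Span = 2.63 V.
LSB = 2.63 V ÷ 2^24 = 2.63/16777216 V = 156.76 nV.
V_rms = LSB/√12 = 156.76 nV / √12 = 45.3 nV.

45.3 nV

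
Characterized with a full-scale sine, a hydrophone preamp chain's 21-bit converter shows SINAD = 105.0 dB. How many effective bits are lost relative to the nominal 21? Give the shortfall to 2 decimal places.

3.85 bits

N_eff = (105.0 − 1.76)/6.02 = 17.1495 bits.
Shortfall = 21 − 17.1495 = 3.8505 bits.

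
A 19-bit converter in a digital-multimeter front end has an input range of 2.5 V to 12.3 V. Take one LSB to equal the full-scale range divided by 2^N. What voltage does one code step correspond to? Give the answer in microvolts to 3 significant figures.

Span: 12.3 V − (2.5 V) = 9.8 V.
There are 2^19 = 524288 steps.
LSB = 9.8 V / 2^19 = 18.7 µV.

18.7 µV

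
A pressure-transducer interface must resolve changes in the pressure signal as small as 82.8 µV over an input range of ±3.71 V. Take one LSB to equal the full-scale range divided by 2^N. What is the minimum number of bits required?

17 bits

Span: 3.71 V − (-3.71 V) = 7.42 V.
Required number of levels: 7.42/82.8 µV = 89614; smallest N with 2^N ≥ that is 17.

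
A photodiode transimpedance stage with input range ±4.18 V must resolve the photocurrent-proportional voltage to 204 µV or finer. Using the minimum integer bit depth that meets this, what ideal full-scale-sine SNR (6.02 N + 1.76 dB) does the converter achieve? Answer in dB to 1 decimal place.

Range = 4.18 − (-4.18) = 8.36 V.
Levels needed ≥ 8.36/204 µV = 40980. 2^16 = 65536 suffices, so N_min = 16.
Ideal SNR at N = 16: 6.02·16 + 1.76 = 98.1 dB.

98.1 dB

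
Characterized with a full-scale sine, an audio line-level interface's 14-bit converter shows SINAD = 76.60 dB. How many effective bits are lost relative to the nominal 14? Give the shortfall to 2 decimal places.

1.57 bits

N_eff = (76.60 − 1.76)/6.02 = 12.4319 bits.
Lost resolution: 14 − 12.4319 = 1.5681 bits.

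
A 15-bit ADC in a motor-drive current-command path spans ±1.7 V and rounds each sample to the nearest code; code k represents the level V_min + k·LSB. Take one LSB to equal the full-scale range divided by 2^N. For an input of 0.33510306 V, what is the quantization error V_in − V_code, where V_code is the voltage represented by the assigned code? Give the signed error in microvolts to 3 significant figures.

Full-scale range = 1.7 V − (-1.7 V) = 3.4 V. LSB = 3.4 V / 2^15 ≈ 103.8 µV.
Position in LSBs: (0.33510306 − (-1.7)) × 32768/3.4 = 19613.6050; rounding gives k = 19614.
Reconstructed level: -1.7 + 19614 × 3.4/32768 V = 0.33514404297 V.
Error = V_in − V_code = 0.33510306 − (0.33514404297) = −41.0 µV.

−41.0 µV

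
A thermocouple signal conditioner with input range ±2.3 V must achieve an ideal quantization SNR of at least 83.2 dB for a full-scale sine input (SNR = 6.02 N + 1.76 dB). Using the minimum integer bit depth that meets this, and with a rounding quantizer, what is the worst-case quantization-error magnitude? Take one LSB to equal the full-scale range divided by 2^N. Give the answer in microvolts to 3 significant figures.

The full-scale span is 2.3 − (-2.3) = 4.6 V.
6.02 N + 1.76 ≥ 83.2 gives N ≥ 13.528, so the minimum integer is 14.
One LSB is 4.6 V / 16384 = 280.76 µV.
Half an LSB is 140 µV.

140 µV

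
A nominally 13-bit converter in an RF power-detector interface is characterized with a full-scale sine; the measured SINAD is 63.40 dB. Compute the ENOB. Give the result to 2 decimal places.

(63.40 − 1.76) / 6.02 = 61.64/6.02 = 10.2392 effective bits.

10.24 bits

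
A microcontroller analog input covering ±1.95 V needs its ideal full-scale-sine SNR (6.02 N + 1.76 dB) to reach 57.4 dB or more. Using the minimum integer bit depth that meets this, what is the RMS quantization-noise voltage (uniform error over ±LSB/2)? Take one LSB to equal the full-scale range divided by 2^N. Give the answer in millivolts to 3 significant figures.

1.10 mV

The full-scale span is 1.95 − (-1.95) = 3.9 V.
6.02 N + 1.76 ≥ 57.4 gives N ≥ 9.243, so the minimum integer is 10.
One LSB is 3.9 V / 1024 = 3.8086 mV.
V_rms = LSB/√12 = 1.10 mV.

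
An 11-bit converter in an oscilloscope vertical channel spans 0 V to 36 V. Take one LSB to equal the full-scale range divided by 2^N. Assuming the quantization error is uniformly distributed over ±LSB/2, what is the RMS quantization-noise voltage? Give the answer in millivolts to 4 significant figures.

Range is 36 V.
LSB = 36 V ÷ 2^11 = 36/2048 V = 17.5781 mV.
σ_q = LSB/√12 = 17.5781 mV/3.4641 = 5.074 mV.

5.074 mV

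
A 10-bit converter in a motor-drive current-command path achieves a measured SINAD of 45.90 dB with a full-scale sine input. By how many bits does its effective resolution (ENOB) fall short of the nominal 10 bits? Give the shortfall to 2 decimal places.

2.67 bits

Effective bits = (45.90 − 1.76)/6.02 = 7.3322.
10 − 7.3322 = 2.67 bits below nominal.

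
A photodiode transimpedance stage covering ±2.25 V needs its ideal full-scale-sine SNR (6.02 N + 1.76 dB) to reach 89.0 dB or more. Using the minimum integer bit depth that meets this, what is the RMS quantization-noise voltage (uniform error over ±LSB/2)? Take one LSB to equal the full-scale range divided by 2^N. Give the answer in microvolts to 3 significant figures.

39.6 µV

The full-scale span is 2.25 − (-2.25) = 4.5 V.
Required N = ⌈(89.0 − 1.76)/6.02⌉ = ⌈14.492⌉ = 15.
LSB = 4.5 V ÷ 2^15 = 4.5/32768 V = 137.33 µV.
σ_q = LSB/√12 = 137.33 µV/3.4641 = 39.6 µV.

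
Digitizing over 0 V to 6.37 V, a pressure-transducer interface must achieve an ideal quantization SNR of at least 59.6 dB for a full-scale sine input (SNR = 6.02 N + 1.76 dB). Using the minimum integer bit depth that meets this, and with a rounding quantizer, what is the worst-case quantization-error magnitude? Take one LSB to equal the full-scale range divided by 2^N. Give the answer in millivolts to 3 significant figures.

3.11 mV

Full-scale range = 6.37 V.
Solving 6.02 N ≥ 59.6 − 1.76: N ≥ 9.608. Round up → N = 10.
LSB = 6.37 V ÷ 2^10 = 6.37/1024 V = 6.2207 mV.
Max error for round-to-nearest is LSB/2 = 3.11 mV.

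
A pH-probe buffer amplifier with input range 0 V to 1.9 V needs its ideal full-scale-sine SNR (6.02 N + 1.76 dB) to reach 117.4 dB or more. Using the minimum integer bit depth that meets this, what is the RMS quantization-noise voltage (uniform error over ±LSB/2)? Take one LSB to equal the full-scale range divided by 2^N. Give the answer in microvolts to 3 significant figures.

0.523 µV

Full-scale range = 1.9 V.
Solving 6.02 N ≥ 117.4 − 1.76: N ≥ 19.209. Round up → N = 20.
Step size = 1.9/1048576 V = 1.8120 µV.
V_rms = LSB/√12 = 0.523 µV.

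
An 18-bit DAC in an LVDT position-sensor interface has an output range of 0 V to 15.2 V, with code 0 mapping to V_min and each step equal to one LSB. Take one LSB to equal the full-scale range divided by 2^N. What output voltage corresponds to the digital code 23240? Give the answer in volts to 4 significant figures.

1.348 V

Span = 15.2 V. LSB = 15.2 V / 2^18.
V_out = 0 + 23240 × (15.2/262144) V
      = 0 + 1.34753 = 1.34753 V.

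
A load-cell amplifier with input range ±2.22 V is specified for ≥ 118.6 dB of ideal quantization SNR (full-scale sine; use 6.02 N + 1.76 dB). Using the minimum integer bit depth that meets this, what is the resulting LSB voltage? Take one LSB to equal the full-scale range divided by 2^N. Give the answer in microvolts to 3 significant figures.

The full-scale span is 2.22 − (-2.22) = 4.44 V.
Solving 6.02 N ≥ 118.6 − 1.76: N ≥ 19.409. Round up → N = 20.
Step size = 4.44/1048576 V = 4.23 µV.

4.23 µV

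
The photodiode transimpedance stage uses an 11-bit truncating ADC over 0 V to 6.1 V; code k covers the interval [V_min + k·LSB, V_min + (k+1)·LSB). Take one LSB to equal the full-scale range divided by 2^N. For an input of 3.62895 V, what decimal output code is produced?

1218

Span = 6.1 V. LSB = 6.1 V / 2^11 ≈ 2.979 mV.
(V_in − V_min) × 2^11/range = (3.62895 − (0)) × 2048/6.1 = 1218.375.
Floor → code = 1218.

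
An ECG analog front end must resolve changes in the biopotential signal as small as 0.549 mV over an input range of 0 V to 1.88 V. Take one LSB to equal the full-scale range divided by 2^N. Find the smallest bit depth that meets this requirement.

Range is 1.88 V.
Required number of levels: 1.88/0.549 mV = 3424.4; smallest N with 2^N ≥ that is 12.

12 bits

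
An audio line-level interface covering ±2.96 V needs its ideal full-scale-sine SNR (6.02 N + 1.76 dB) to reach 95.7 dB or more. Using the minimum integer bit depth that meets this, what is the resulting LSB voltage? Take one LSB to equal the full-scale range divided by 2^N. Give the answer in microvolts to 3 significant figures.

90.3 µV

The full-scale span is 2.96 − (-2.96) = 5.92 V.
Solving 6.02 N ≥ 95.7 − 1.76: N ≥ 15.605. Round up → N = 16.
LSB = 5.92 V ÷ 2^16 = 5.92/65536 V = 90.3 µV.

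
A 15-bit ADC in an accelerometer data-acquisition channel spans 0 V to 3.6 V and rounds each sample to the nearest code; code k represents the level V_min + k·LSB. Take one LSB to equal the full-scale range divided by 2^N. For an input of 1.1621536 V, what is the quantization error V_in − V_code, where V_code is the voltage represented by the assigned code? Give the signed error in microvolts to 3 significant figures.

+19.8 µV

V_FS = 3.6 V. LSB = 3.6 V / 2^15 ≈ 109.9 µV.
Position in LSBs: (1.1621536 − (0)) × 32768/3.6 = 10578.1803; rounding gives k = 10578.
Reconstructed level: 0 + 10578 × 3.6/32768 V = 1.1621337891 V.
e = 1.1621536 − (1.1621337891) = +19.8 µV.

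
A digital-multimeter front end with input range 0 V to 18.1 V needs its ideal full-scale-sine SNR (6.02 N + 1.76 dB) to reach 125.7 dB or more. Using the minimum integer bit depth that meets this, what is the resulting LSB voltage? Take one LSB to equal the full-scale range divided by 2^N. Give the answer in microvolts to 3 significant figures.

8.63 µV

V_FS = 18.1 V.
N ≥ (125.7 − 1.76)/6.02 = 20.588 → N_min = 21.
LSB = 18.1 V / 2^21 = 8.63 µV.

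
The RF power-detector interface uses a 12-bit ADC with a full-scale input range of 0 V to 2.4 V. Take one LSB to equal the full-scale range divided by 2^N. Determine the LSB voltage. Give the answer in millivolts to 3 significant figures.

0.586 mV

V_FS = 2.4 V.
Number of codes = 2^12 = 4096.
One LSB is 2.4 V / 4096 = 0.586 mV.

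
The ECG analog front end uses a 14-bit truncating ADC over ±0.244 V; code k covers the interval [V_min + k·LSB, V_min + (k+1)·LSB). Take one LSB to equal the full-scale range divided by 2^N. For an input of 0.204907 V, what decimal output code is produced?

15071

Full-scale range = 0.244 V − (-0.244 V) = 0.488 V. LSB = 0.488 V / 2^14 ≈ 29.79 µV.
(V_in − V_min) × 2^14/range = (0.204907 − (-0.244)) × 16384/0.488 = 15071.501.
Floor → code = 15071.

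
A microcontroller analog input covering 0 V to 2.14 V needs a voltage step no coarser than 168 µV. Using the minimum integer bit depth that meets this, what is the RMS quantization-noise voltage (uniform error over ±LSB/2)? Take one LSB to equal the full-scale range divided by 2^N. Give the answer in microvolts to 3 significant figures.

37.7 µV

Range is 2.14 V.
Required number of levels: 2.14/168 µV = 12738; smallest N with 2^N ≥ that is 14.
One LSB is 2.14 V / 16384 = 130.62 µV.
σ_q = LSB/√12 = 130.62 µV/3.4641 = 37.7 µV.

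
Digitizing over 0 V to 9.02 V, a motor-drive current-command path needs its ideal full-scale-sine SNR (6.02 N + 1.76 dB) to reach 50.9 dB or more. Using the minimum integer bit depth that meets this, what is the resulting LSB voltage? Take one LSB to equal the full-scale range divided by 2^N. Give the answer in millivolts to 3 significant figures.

17.6 mV

Span = 9.02 V.
Solving 6.02 N ≥ 50.9 − 1.76: N ≥ 8.163. Round up → N = 9.
LSB = 9.02 V ÷ 2^9 = 9.02/512 V = 17.6 mV.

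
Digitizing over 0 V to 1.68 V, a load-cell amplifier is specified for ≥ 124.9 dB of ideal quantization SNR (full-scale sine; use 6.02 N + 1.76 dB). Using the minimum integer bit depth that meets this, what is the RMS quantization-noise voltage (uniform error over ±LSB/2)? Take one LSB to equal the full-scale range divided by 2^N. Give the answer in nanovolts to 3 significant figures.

231 nV

Full-scale range = 1.68 V.
6.02 N + 1.76 ≥ 124.9 gives N ≥ 20.455, so the minimum integer is 21.
LSB = 1.68 V ÷ 2^21 = 1.68/2097152 V = 0.80109 µV.
RMS noise = LSB/√12 = 231 nV.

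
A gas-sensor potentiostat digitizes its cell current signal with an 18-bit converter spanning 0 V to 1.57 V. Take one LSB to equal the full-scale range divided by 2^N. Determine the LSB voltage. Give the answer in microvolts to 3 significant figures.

Span = 1.57 V.
2^18 = 262144 levels.
Step size = 1.57/262144 V = 5.99 µV.

5.99 µV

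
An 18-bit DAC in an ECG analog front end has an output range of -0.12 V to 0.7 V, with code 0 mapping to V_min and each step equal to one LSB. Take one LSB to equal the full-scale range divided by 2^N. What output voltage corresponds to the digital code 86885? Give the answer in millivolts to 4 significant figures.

Full-scale range = 0.7 V − (-0.12 V) = 0.82 V. LSB = 0.82 V / 2^18.
V_out = -0.12 + 86885 × (0.82/262144) V
      = -0.12 V + 0.271781 V = 0.151781 V.

151.8 mV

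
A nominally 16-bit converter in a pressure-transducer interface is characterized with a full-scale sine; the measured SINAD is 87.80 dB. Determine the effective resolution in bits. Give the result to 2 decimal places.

14.29 bits

ENOB = (SINAD − 1.76) / 6.02 = (87.80 − 1.76) / 6.02 = 86.04 / 6.02 = 14.2924.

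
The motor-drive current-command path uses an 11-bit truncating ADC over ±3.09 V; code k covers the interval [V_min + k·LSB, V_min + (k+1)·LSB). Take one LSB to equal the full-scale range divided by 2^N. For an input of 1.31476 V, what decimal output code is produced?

Span: 3.09 V − (-3.09 V) = 6.18 V. LSB = 6.18 V / 2^11 ≈ 3.018 mV.
V_in − V_min = 1.31476 − (-3.09) = 4.40476 V.
Divide by LSB: 4.40476 × 2048/6.18 = 1459.7004.
Truncating gives code 1459.

1459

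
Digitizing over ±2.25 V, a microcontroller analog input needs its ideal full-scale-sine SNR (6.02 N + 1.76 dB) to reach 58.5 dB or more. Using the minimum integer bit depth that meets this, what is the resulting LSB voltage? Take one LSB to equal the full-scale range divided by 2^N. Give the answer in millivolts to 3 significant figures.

Span: 2.25 V − (-2.25 V) = 4.5 V.
Solving 6.02 N ≥ 58.5 − 1.76: N ≥ 9.425. Round up → N = 10.
One LSB is 4.5 V / 1024 = 4.39 mV.

4.39 mV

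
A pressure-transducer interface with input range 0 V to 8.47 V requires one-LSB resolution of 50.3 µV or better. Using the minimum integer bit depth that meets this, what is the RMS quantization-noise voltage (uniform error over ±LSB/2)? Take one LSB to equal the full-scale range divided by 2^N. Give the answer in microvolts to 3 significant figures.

9.33 µV

Range is 8.47 V.
Required number of levels: 8.47/50.3 µV = 168390; smallest N with 2^N ≥ that is 18.
LSB = 8.47 V ÷ 2^18 = 8.47/262144 V = 32.310 µV.
RMS noise = LSB/√12 = 9.33 µV.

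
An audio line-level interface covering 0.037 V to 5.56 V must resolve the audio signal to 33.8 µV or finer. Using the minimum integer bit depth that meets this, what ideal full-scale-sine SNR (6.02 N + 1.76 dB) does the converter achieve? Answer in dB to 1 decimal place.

The full-scale span is 5.56 − (0.037) = 5.523 V.
Need 2^N ≥ 5.523 V / 33.8 µV = 163400 → N_min = 18.
SNR = 6.02 × 18 + 1.76 = 110.12 dB.

110.1 dB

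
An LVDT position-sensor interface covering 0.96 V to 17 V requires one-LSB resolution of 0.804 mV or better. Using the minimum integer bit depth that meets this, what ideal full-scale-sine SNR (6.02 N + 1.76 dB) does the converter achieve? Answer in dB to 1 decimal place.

92.1 dB

Full-scale range = 17 V − (0.96 V) = 16.04 V.
16.04 V / 0.804 mV = 19950. Since 2^14 = 16384 and 2^15 = 32768, N = 15.
6.02(15) + 1.76 = 92.06 dB.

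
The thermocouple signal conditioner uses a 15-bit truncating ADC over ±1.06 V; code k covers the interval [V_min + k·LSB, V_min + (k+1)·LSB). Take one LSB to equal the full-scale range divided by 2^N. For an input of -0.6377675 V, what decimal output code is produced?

Span: 1.06 V − (-1.06 V) = 2.12 V. LSB = 2.12 V / 2^15 ≈ 64.70 µV.
(V_in − V_min) × 2^15/range = (-0.6377675 − (-1.06)) × 32768/2.12 = 6526.280.
Floor → code = 6526.

6526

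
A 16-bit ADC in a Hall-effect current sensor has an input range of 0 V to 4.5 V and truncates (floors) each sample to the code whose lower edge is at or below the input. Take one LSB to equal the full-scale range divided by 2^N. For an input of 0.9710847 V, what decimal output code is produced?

14142

Full-scale range = 4.5 V. LSB = 4.5 V / 2^16 ≈ 68.66 µV.
code = ⌊(V_in − V_min)/LSB⌋ = ⌊(V_in − V_min) × 2^16 / range⌋
     = ⌊(0.9710847 − (0)) × 65536 / 4.5⌋ = ⌊0.9710847 × 65536/4.5⌋
     = ⌊14142.446⌋ = 14142.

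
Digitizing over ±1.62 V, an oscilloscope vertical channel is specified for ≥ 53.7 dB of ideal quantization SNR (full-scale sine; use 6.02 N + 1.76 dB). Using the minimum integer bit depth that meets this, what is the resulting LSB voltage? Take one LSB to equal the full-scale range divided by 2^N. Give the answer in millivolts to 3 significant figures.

Full-scale range = 1.62 V − (-1.62 V) = 3.24 V.
6.02 N + 1.76 ≥ 53.7 gives N ≥ 8.628, so the minimum integer is 9.
One LSB is 3.24 V / 512 = 6.33 mV.

6.33 mV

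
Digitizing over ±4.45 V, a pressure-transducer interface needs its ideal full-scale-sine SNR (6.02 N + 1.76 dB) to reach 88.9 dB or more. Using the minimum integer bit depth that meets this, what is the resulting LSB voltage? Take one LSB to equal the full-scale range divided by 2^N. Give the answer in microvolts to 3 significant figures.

272 µV

Span: 4.45 V − (-4.45 V) = 8.9 V.
Required N = ⌈(88.9 − 1.76)/6.02⌉ = ⌈14.475⌉ = 15.
LSB = 8.9 V ÷ 2^15 = 8.9/32768 V = 272 µV.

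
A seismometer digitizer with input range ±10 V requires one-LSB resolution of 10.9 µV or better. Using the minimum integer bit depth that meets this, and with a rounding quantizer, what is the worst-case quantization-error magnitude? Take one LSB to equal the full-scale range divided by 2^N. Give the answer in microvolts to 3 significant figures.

Range = 10 − (-10) = 20 V.
Levels needed ≥ 20/10.9 µV = 1.835e6. 2^21 = 2097152 suffices, so N_min = 21.
Step size = 20/2097152 V = 9.5367 µV.
Half an LSB is 4.77 µV.

4.77 µV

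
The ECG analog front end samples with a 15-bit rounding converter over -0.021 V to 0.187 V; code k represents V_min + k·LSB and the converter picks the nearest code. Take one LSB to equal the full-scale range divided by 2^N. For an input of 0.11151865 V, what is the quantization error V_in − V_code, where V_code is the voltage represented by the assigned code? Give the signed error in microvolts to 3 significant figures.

−1.37 µV

The full-scale span is 0.187 − (-0.021) = 0.208 V. LSB = 0.208 V / 2^15 ≈ 6.348 µV.
(V_in − V_min)/LSB = (0.11151865 − (-0.021)) × 32768/0.208 = 20876.7842 → nearest code k = 20877.
V_code = -0.021 + (20877/32768) × 0.208 = 0.11152001953 V.
Error = V_in − V_code = 0.11151865 − (0.11152001953) = −1.37 µV.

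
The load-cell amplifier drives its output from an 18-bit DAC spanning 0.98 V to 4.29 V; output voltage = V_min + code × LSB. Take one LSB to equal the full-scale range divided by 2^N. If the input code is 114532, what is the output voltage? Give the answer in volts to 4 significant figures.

Full-scale range = 4.29 V − (0.98 V) = 3.31 V. LSB = 3.31 V / 2^18.
V_out = 0.98 + 114532 × (3.31/262144) V
      = 0.98 V + 1.44616 V = 2.42616 V.

2.426 V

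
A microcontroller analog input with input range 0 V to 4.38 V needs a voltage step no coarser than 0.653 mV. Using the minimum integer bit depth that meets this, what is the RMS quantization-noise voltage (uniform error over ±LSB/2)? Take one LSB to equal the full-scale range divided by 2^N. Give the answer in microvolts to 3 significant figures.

Range is 4.38 V.
Need 2^N ≥ 4.38 V / 0.653 mV = 6708 → N_min = 13.
LSB = 4.38 V / 2^13 = 0.53467 mV.
σ_q = LSB/√12 = 0.53467 mV/3.4641 = 154 µV.

154 µV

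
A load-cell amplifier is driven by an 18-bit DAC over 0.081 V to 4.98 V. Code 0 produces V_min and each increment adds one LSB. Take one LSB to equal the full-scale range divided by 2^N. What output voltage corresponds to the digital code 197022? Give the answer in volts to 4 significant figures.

Span: 4.98 V − (0.081 V) = 4.899 V. LSB = 4.899 V / 2^18.
V_out = 0.081 + 197022 × (4.899/262144) V
      = 0.081 V + 3.68199 V = 3.76299 V.

3.763 V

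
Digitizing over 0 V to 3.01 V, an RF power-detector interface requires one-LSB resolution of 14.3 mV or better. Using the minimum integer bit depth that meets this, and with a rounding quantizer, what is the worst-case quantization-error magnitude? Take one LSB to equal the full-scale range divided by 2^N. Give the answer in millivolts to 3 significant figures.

5.88 mV

Span = 3.01 V.
Need 2^N ≥ 3.01 V / 14.3 mV = 210.5 → N_min = 8.
LSB = 3.01 V / 2^8 = 11.758 mV.
Max error for round-to-nearest is LSB/2 = 5.88 mV.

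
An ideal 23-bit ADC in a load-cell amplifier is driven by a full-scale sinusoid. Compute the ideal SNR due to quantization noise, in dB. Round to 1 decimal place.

140.2 dB

For an ideal N-bit converter with full-scale sine input, SNR = 6.02 N + 1.76 dB. SNR = 6.02 × 23 + 1.76 = 138.46 + 1.76 = 140.22 dB.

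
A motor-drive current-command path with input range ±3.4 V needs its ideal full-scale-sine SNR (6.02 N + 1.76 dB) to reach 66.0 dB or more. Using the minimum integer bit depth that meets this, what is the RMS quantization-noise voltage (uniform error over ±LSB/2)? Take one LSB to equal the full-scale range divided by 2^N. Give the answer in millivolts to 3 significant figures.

0.958 mV

Full-scale range = 3.4 V − (-3.4 V) = 6.8 V.
Solving 6.02 N ≥ 66.0 − 1.76: N ≥ 10.671. Round up → N = 11.
LSB = 6.8 V / 2^11 = 3.3203 mV.
RMS noise = LSB/√12 = 0.958 mV.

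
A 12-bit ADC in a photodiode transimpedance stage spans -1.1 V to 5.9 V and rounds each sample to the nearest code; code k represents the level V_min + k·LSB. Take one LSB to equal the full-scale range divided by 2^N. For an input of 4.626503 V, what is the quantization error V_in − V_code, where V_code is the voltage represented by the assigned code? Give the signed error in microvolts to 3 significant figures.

−304 µV

Range = 5.9 − (-1.1) = 7 V. LSB = 7 V / 2^12 ≈ 1.709 mV.
Position in LSBs: (4.626503 − (-1.1)) × 4096/7 = 3350.8223; rounding gives k = 3351.
Reconstructed level: -1.1 + 3351 × 7/4096 V = 4.626806641 V.
Error = V_in − V_code = 4.626503 − (4.626806641) = −304 µV.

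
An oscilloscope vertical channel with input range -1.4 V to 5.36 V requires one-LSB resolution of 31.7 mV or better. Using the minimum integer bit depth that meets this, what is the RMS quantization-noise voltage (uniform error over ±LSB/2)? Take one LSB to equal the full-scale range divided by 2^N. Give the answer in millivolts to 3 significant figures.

The full-scale span is 5.36 − (-1.4) = 6.76 V.
Levels needed ≥ 6.76/31.7 mV = 213.2. 2^8 = 256 suffices, so N_min = 8.
One LSB is 6.76 V / 256 = 26.406 mV.
V_rms = LSB/√12 = 7.62 mV.

7.62 mV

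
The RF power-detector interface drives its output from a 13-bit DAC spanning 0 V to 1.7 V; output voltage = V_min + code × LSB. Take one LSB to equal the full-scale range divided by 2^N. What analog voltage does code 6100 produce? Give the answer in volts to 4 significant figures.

1.266 V

Span = 1.7 V. LSB = 1.7 V / 2^13.
V_out = V_min + code × LSB = 0 V + 6100 × 1.7 V / 8192
      = 0 + 1.26587 = 1.26587 V.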